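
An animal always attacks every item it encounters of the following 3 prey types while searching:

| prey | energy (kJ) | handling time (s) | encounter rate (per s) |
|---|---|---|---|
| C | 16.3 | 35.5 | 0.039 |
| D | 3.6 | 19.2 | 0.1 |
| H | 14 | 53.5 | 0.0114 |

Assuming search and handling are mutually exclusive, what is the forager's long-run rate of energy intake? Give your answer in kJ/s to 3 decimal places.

Energy encountered per unit search time: 0.039×16.3 + 0.1×3.6 + 0.0114×14 = 1.155 kJ/s.
Handling time per unit search time: 0.039×35.5 + 0.1×19.2 + 0.0114×53.5 = 3.914.
Rate = 1.155/(1 + 3.914) = 0.2351 kJ/s.

0.235 kJ/s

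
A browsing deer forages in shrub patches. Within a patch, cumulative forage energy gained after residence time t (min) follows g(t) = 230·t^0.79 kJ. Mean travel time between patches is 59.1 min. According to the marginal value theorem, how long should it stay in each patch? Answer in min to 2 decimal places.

222.33 min

Maximise g(t)/(T+t): set derivative to zero → g'(t)(T+t) = g(t).
g'(t) = 0.79·230·t^-0.21. Setting 0.79·230·t^-0.21 = 230·t^0.79/(59.1+t) gives 0.79(59.1+t) = t, so 0.21·t = 0.79×59.1.
t* = 0.79×59.1/0.21 = 222.3 min.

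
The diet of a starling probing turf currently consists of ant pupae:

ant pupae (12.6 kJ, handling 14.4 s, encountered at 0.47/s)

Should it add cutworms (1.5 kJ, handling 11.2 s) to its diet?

On ant pupae alone, R = ΣλE/(1+Σλh) = 5.922/7.768 = 0.7624 kJ/s.
Profitability of cutworms: 1.5/11.2 = 0.1339 kJ/s.
0.1339 < 0.7624, so adding cutworms would lower the average — exclude it.

No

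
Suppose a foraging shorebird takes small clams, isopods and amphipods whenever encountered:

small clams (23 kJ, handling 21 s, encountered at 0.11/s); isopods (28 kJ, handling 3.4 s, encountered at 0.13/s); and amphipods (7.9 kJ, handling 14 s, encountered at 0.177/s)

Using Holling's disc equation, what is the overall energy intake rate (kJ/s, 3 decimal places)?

1.215 kJ/s

R = (0.11×23 + 0.13×28 + 0.177×7.9) / (1 + 0.11×21 + 0.13×3.4 + 0.177×14) = 7.568/6.23 = 1.215 kJ/s.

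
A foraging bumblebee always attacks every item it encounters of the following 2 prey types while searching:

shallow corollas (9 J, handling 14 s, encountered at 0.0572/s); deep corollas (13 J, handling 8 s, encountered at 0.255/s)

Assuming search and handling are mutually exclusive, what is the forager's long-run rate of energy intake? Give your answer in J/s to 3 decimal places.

R = Σλ_iE_i / (1 + Σλ_ih_i)
Numerator: 0.0572×9 + 0.255×13 = 3.83
Denominator: 1 + 0.0572×14 + 0.255×8 = 3.841
R = 3.83/3.841 = 0.9971 J/s

0.997 J/s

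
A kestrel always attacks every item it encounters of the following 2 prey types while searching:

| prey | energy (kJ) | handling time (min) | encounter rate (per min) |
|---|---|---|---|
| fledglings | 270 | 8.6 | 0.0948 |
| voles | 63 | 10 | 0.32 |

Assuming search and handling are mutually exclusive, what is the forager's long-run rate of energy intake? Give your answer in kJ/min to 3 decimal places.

9.123 kJ/min

R = Σλ_iE_i / (1 + Σλ_ih_i)
Numerator: 0.0948×270 + 0.32×63 = 45.76
Denominator: 1 + 0.0948×8.6 + 0.32×10 = 5.015
R = 45.76/5.015 = 9.123 kJ/min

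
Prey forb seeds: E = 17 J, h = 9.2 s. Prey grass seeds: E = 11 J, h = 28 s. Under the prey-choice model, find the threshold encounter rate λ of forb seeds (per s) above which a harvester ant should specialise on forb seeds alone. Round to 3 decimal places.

The zero-one rule: include grass seeds iff E₂/h₂ > λE₁/(1+λh₁). Equality gives the switch point.
λE₁h₂ = E₂ + λE₂h₁ ⇒ λ = E₂/(E₁h₂ − E₂h₁) = 11/(476 − 101.2) = 0.02935 per s.

0.029 per s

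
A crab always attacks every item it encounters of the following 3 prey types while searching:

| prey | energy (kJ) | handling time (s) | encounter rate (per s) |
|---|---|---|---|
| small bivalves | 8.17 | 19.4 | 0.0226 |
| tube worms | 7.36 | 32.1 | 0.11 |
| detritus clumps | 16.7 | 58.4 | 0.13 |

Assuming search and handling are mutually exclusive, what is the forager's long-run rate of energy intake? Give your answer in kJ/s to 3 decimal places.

R = (0.0226×8.17 + 0.11×7.36 + 0.13×16.7) / (1 + 0.0226×19.4 + 0.11×32.1 + 0.13×58.4) = 3.165/12.56 = 0.252 kJ/s.

0.252 kJ/s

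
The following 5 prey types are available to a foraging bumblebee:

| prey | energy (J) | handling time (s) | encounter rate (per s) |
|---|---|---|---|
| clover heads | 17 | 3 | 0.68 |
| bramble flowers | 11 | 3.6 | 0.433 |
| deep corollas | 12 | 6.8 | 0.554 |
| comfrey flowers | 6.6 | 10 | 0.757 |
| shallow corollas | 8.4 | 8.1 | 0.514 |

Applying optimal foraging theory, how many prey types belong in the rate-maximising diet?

1

E/h in descending order: clover heads 5.67, bramble flowers 3.06, deep corollas 1.76, shallow corollas 1.04, comfrey flowers 0.66 J/s. The optimal diet is the largest prefix of this list for which every included type satisfies E_i/h_i > R on the types above it.
Rate on top 1: 3.803. bramble flowers: 3.06 < 3.803 → exclude; stop.
Optimal diet: clover heads — 1 of 5 types.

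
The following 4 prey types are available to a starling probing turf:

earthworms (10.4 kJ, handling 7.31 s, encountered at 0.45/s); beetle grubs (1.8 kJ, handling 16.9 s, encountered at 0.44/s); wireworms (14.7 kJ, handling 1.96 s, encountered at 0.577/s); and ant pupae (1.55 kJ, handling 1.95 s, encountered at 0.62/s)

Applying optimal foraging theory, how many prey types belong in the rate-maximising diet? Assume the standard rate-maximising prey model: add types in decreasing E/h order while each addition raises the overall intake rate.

Profitabilities (E/h, kJ/s): wireworms 7.5, earthworms 1.42, ant pupae 0.795, beetle grubs 0.107. Add prey in this order while the next type's profitability exceeds the intake rate on those already taken.
Rate on top 1: 3.98. earthworms: 1.42 < 3.98 → exclude; stop.
Optimal diet: wireworms — 1 of 4 types.

1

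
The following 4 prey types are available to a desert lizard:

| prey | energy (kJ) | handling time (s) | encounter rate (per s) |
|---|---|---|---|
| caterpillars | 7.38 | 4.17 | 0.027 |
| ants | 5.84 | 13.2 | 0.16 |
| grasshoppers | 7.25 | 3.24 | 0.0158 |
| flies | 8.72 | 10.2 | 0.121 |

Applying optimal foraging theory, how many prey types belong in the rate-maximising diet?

Profitabilities (E/h, kJ/s): grasshoppers 2.24, caterpillars 1.77, flies 0.855, ants 0.442. Add prey in this order while the next type's profitability exceeds the intake rate on those already taken.
Rate on top 1: 0.109. caterpillars: 1.77 > 0.109 → include.
Rate on top 2: 0.2696. flies: 0.855 > 0.2696 → include.
Rate on top 3: 0.5709. ants: 0.442 < 0.5709 → exclude; stop.
Optimal diet: grasshoppers, caterpillars, flies — 3 of 4 types.

3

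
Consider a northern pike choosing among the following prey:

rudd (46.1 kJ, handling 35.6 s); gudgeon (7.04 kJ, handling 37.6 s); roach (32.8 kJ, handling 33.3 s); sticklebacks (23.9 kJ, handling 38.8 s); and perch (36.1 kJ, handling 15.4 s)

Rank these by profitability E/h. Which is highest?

perch

In descending order of E/h:
perch: 36.1/15.4 = 2.34 kJ/s
rudd: 46.1/35.6 = 1.29 kJ/s
roach: 32.8/33.3 = 0.985 kJ/s
sticklebacks: 23.9/38.8 = 0.616 kJ/s
gudgeon: 7.04/37.6 = 0.187 kJ/s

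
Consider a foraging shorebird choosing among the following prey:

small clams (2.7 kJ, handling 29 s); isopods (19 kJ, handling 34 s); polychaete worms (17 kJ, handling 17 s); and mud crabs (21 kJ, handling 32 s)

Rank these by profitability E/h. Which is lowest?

In descending order of E/h:
polychaete worms: 17/17 = 1 kJ/s
mud crabs: 21/32 = 0.656 kJ/s
isopods: 19/34 = 0.559 kJ/s
small clams: 2.7/29 = 0.0931 kJ/s

small clams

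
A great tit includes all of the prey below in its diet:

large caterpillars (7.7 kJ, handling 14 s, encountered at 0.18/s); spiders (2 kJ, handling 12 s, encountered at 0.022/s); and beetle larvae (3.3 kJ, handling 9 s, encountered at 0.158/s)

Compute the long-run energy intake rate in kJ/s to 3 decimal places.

R = (0.18×7.7 + 0.022×2 + 0.158×3.3) / (1 + 0.18×14 + 0.022×12 + 0.158×9) = 1.951/5.206 = 0.3748 kJ/s.

0.375 kJ/s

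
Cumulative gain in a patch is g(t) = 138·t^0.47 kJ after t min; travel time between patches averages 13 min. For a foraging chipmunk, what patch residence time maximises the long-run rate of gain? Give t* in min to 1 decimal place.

11.5 min

Maximise g(t)/(T+t): set derivative to zero → g'(t)(T+t) = g(t).
g'(t) = 0.47·138·t^-0.53. Setting 0.47·138·t^-0.53 = 138·t^0.47/(13+t) gives 0.47(13+t) = t, so 0.53·t = 0.47×13.
t* = 0.47×13/0.53 = 11.53 min.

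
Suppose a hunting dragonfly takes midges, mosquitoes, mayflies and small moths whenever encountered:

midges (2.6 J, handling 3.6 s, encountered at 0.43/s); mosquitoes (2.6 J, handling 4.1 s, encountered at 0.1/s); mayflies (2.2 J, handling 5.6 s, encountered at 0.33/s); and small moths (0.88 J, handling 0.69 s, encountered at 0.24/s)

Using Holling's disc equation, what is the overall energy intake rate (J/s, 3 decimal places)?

R = (0.43×2.6 + 0.1×2.6 + 0.33×2.2 + 0.24×0.88) / (1 + 0.43×3.6 + 0.1×4.1 + 0.33×5.6 + 0.24×0.69) = 2.315/4.972 = 0.4657 J/s.

0.466 J/s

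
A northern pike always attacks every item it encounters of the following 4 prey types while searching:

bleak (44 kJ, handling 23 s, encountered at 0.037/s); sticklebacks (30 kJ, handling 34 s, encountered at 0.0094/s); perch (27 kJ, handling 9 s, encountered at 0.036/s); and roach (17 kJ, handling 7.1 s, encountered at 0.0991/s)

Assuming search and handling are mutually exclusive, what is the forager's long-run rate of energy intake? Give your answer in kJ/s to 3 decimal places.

1.428 kJ/s

Energy encountered per unit search time: 0.037×44 + 0.0094×30 + 0.036×27 + 0.0991×17 = 4.567 kJ/s.
Handling time per unit search time: 0.037×23 + 0.0094×34 + 0.036×9 + 0.0991×7.1 = 2.198.
Rate = 4.567/(1 + 2.198) = 1.428 kJ/s.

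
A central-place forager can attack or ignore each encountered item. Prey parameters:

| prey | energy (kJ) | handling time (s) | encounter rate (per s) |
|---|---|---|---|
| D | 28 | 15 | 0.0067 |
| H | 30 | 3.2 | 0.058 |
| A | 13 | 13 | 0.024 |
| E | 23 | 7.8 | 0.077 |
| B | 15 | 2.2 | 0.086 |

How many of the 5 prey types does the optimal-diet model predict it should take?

E/h in descending order: H 9.38, B 6.82, E 2.95, D 1.87, A 1 kJ/s. The optimal diet is the largest prefix of this list for which every included type satisfies E_i/h_i > R on the types above it.
Rate on top 1: 1.468. B: 6.82 > 1.468 → include.
Rate on top 2: 2.204. E: 2.95 > 2.204 → include.
Rate on top 3: 2.43. D: 1.87 < 2.43 → exclude; stop.
Optimal diet: H, B, E — 3 of 5 types.

3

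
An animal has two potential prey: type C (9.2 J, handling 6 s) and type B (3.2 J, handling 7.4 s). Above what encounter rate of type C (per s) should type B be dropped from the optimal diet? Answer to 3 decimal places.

0.065 per s

The zero-one rule: include type B iff E₂/h₂ > λE₁/(1+λh₁). Equality gives the switch point.
λE₁h₂ = E₂ + λE₂h₁ ⇒ λ = E₂/(E₁h₂ − E₂h₁) = 3.2/(68.08 − 19.2) = 0.06547 per s.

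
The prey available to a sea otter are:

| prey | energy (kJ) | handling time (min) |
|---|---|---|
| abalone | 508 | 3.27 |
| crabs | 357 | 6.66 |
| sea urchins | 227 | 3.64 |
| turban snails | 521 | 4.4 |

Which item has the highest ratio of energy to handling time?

abalone

In descending order of E/h:
abalone: 508/3.27 = 155 kJ/min
turban snails: 521/4.4 = 118 kJ/min
sea urchins: 227/3.64 = 62.4 kJ/min
crabs: 357/6.66 = 53.6 kJ/min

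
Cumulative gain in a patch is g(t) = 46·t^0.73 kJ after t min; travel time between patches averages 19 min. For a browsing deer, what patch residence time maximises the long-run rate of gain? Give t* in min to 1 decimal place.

Maximise g(t)/(T+t): set derivative to zero → g'(t)(T+t) = g(t).
g'(t) = 0.73·46·t^-0.27. Setting 0.73·46·t^-0.27 = 46·t^0.73/(19+t) gives 0.73(19+t) = t, so 0.27·t = 0.73×19.
t* = 0.73×19/0.27 = 51.37 min.

51.4 min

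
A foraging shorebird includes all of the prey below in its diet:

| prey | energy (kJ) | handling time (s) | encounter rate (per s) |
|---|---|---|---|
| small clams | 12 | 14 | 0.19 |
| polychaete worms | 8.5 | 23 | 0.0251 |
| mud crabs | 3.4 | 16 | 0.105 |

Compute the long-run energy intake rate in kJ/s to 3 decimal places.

0.482 kJ/s

R = Σλ_iE_i / (1 + Σλ_ih_i)
Numerator: 0.19×12 + 0.0251×8.5 + 0.105×3.4 = 2.85
Denominator: 1 + 0.19×14 + 0.0251×23 + 0.105×16 = 5.917
R = 2.85/5.917 = 0.4817 kJ/s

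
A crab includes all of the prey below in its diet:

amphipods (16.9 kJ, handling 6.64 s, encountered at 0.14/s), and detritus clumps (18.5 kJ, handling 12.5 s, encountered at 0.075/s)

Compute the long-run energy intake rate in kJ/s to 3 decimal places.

R = (0.14×16.9 + 0.075×18.5) / (1 + 0.14×6.64 + 0.075×12.5) = 3.753/2.867 = 1.309 kJ/s.

1.309 kJ/s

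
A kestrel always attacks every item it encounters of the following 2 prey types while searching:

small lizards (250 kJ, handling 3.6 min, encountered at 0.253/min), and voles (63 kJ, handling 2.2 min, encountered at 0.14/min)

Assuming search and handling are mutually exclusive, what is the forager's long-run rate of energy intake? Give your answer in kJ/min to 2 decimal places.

32.48 kJ/min

R = (0.253×250 + 0.14×63) / (1 + 0.253×3.6 + 0.14×2.2) = 72.07/2.219 = 32.48 kJ/min.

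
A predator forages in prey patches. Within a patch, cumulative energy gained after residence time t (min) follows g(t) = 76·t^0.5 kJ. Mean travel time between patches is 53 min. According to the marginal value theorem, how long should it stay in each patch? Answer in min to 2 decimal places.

Optimal t* satisfies g'(t*) = g(t*)/(T + t*).
g'(t) = 0.5·76·t^-0.5. Setting 0.5·76·t^-0.5 = 76·t^0.5/(53+t) gives 0.5(53+t) = t, so 0.50·t = 0.5×53.
t* = 0.5×53/0.50 = 53 min.

53.00 min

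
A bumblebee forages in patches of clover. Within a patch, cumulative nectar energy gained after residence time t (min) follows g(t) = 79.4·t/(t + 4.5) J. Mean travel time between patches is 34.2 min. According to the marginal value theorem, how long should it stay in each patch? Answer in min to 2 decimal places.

Optimal t* satisfies g'(t*) = g(t*)/(T + t*).
g'(t) = 79.4·4.5/(t + 4.5)². Setting 79.4·4.5/(t+4.5)² = 79.4t/[(t+4.5)(34.2+t)] gives 4.5(34.2+t) = t(t+4.5), so t² = 4.5×34.2 = 153.9.
t* = √153.9 = 12.41 min.

12.41 min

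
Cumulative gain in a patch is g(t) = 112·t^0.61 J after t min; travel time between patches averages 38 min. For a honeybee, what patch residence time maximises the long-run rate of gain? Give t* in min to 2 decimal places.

Maximise g(t)/(T+t): set derivative to zero → g'(t)(T+t) = g(t).
g'(t) = 0.61·112·t^-0.39. Setting 0.61·112·t^-0.39 = 112·t^0.61/(38+t) gives 0.61(38+t) = t, so 0.39·t = 0.61×38.
t* = 0.61×38/0.39 = 59.44 min.

59.44 min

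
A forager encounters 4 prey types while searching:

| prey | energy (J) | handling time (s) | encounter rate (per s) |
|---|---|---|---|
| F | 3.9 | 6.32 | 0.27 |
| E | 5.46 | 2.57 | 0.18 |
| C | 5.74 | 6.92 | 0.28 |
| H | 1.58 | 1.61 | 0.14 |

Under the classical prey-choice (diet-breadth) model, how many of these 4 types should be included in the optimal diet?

3

E/h in descending order: E 2.12, H 0.981, C 0.829, F 0.617 J/s. The optimal diet is the largest prefix of this list for which every included type satisfies E_i/h_i > R on the types above it.
Rate on top 1: 0.672. H: 0.981 > 0.672 → include.
Rate on top 2: 0.7133. C: 0.829 > 0.7133 → include.
Rate on top 3: 0.7754. F: 0.617 < 0.7754 → exclude; stop.
Optimal diet: E, H, C — 3 of 4 types.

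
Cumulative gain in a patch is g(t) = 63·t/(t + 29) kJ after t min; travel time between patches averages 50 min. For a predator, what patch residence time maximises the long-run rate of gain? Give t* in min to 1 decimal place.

38.1 min

By the marginal value theorem, leave when the instantaneous gain rate g'(t) equals the habitat-wide average g(t)/(T + t).
g'(t) = 63·29/(t + 29)². Setting 63·29/(t+29)² = 63t/[(t+29)(50+t)] gives 29(50+t) = t(t+29), so t² = 29×50 = 1450.
t* = √1450 = 38.08 min.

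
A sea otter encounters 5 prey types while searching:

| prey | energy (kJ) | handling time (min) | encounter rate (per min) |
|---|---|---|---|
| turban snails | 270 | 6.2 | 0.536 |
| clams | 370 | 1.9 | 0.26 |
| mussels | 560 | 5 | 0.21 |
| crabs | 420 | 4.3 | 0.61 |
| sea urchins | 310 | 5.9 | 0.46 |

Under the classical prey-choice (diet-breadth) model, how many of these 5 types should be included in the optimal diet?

3

Rank by E/h (kJ/min): clams 195, mussels 112, crabs 97.7, sea urchins 52.5, turban snails 43.5. Include each in turn until the next type's E/h falls below the running intake rate.
Rate on top 1: 64.39. mussels: 112 > 64.39 → include.
Rate on top 2: 84.04. crabs: 97.7 > 84.04 → include.
Rate on top 3: 90.96. sea urchins: 52.5 < 90.96 → exclude; stop.
Optimal diet: clams, mussels, crabs — 3 of 5 types.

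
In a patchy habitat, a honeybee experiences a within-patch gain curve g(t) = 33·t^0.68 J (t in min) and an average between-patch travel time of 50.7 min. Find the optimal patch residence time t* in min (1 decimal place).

107.7 min

Optimal t* satisfies g'(t*) = g(t*)/(T + t*).
g'(t) = 0.68·33·t^-0.32. Setting 0.68·33·t^-0.32 = 33·t^0.68/(50.7+t) gives 0.68(50.7+t) = t, so 0.32·t = 0.68×50.7.
t* = 0.68×50.7/0.32 = 107.7 min.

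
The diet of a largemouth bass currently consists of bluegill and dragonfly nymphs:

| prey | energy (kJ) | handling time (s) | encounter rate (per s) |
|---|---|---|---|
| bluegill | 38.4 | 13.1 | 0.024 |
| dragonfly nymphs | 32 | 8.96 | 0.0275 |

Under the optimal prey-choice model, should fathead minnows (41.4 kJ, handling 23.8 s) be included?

Intake rate on the current diet: R = (0.024×38.4 + 0.0275×32) / (1 + 0.024×13.1 + 0.0275×8.96) = 1.802/1.561 = 1.154 kJ/s.
fathead minnows: E/h = 41.4/23.8 = 1.739 kJ/s.
Since 1.739 > R, including fathead minnows increases the long-run rate.

Yes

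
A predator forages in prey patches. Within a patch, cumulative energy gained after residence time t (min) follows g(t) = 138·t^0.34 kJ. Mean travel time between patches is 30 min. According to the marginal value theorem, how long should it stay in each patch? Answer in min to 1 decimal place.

Optimal t* satisfies g'(t*) = g(t*)/(T + t*).
g'(t) = 0.34·138·t^-0.66. Setting 0.34·138·t^-0.66 = 138·t^0.34/(30+t) gives 0.34(30+t) = t, so 0.66·t = 0.34×30.
t* = 0.34×30/0.66 = 15.45 min.

15.5 min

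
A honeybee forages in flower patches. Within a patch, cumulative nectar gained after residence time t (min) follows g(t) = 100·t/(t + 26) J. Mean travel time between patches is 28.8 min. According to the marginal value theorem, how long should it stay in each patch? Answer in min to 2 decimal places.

By the marginal value theorem, leave when the instantaneous gain rate g'(t) equals the habitat-wide average g(t)/(T + t).
g'(t) = 100·26/(t + 26)². Setting 100·26/(t+26)² = 100t/[(t+26)(28.8+t)] gives 26(28.8+t) = t(t+26), so t² = 26×28.8 = 748.8.
t* = √748.8 = 27.36 min.

27.36 min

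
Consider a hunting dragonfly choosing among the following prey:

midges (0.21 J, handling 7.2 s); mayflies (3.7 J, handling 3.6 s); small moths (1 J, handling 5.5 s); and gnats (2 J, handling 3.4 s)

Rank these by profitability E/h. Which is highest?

Profitability E/h (J/s): midges = 0.21/7.2 = 0.0292, mayflies = 3.7/3.6 = 1.03, small moths = 1/5.5 = 0.182, gnats = 2/3.4 = 0.588.
Ranked: mayflies > gnats > small moths > midges.

mayflies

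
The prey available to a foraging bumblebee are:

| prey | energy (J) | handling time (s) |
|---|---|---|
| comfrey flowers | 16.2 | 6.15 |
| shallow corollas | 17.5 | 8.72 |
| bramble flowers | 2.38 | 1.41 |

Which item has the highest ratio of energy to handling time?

In descending order of E/h:
comfrey flowers: 16.2/6.15 = 2.63 J/s
shallow corollas: 17.5/8.72 = 2.01 J/s
bramble flowers: 2.38/1.41 = 1.69 J/s

comfrey flowers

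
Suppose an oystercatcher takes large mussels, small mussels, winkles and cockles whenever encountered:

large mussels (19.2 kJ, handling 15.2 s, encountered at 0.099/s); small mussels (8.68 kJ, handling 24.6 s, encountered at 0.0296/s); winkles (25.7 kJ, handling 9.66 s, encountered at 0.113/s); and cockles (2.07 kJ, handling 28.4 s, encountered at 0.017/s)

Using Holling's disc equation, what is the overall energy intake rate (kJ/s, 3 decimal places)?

1.060 kJ/s

R = (0.099×19.2 + 0.0296×8.68 + 0.113×25.7 + 0.017×2.07) / (1 + 0.099×15.2 + 0.0296×24.6 + 0.113×9.66 + 0.017×28.4) = 5.097/4.807 = 1.06 kJ/s.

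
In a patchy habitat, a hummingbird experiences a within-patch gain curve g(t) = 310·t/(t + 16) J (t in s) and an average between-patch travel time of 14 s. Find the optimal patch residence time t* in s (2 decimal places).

14.97 s

Optimal t* satisfies g'(t*) = g(t*)/(T + t*).
g'(t) = 310·16/(t + 16)². Setting 310·16/(t+16)² = 310t/[(t+16)(14+t)] gives 16(14+t) = t(t+16), so t² = 16×14 = 224.
t* = √224 = 14.97 s.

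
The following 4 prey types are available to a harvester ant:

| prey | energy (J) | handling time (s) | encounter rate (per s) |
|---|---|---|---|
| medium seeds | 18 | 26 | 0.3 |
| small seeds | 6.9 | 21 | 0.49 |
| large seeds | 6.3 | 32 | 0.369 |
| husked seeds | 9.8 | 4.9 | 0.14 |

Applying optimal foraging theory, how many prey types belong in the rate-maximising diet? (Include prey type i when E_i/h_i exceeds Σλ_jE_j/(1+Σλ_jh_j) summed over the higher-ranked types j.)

1

Rank by E/h (J/s): husked seeds 2, medium seeds 0.692, small seeds 0.329, large seeds 0.197. Include each in turn until the next type's E/h falls below the running intake rate.
Rate on top 1: 0.8138. medium seeds: 0.692 < 0.8138 → exclude; stop.
Optimal diet: husked seeds — 1 of 4 types.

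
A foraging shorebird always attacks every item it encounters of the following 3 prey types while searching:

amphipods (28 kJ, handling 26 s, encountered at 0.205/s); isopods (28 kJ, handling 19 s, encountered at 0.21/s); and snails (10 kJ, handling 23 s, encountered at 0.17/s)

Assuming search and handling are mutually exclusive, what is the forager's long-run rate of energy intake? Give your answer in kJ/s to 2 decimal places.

R = Σλ_iE_i / (1 + Σλ_ih_i)
Numerator: 0.205×28 + 0.21×28 + 0.17×10 = 13.32
Denominator: 1 + 0.205×26 + 0.21×19 + 0.17×23 = 14.23
R = 13.32/14.23 = 0.9361 kJ/s

0.94 kJ/s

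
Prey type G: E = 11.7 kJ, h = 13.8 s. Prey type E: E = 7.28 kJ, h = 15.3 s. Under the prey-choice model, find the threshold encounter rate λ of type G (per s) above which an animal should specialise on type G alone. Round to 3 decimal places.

At the threshold, the rate on type G alone equals the profitability of type E: λ·11.7/(1 + λ·13.8) = 7.28/15.3 = 0.4758.
Rearranging, λ(11.7 − 0.4758×13.8) = 0.4758, so λ = 0.4758/5.134 = 0.09268 per s.

0.093 per s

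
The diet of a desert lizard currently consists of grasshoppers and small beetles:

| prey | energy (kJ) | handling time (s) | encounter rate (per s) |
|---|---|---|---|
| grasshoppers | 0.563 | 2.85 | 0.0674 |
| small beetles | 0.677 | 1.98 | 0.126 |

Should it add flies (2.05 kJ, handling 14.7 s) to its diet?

Current rate: (0.0674×0.563 + 0.126×0.677)/(1 + 0.0674×2.85 + 0.126×1.98) = 0.0855 kJ/s.
flies: E/h = 2.05/14.7 = 0.1395 kJ/s.
Since 0.1395 > R, including flies increases the long-run rate.

Yes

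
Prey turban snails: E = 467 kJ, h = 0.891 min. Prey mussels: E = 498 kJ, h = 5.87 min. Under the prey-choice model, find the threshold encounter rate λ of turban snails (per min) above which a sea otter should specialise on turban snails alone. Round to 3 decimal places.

Drop mussels once their profitability E₂/h₂ falls below the rate achievable on turban snails alone: E₂/h₂ = λE₁/(1 + λh₁).
Solve for λ: λE₁h₂ = E₂(1 + λh₁) → λ(E₁h₂ − E₂h₁) = E₂ → λ = E₂/(E₁h₂ − E₂h₁).
λ = 498/(467×5.87 − 498×0.891) = 498/2298 = 0.2168 per min.

0.217 per min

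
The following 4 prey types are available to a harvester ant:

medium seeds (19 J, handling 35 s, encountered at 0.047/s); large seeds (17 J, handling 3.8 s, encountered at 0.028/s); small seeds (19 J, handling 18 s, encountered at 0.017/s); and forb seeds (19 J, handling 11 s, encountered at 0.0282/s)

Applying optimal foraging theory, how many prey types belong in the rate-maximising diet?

E/h in descending order: large seeds 4.47, forb seeds 1.73, small seeds 1.06, medium seeds 0.543 J/s. The optimal diet is the largest prefix of this list for which every included type satisfies E_i/h_i > R on the types above it.
Rate on top 1: 0.4302. forb seeds: 1.73 > 0.4302 → include.
Rate on top 2: 0.7142. small seeds: 1.06 > 0.7142 → include.
Rate on top 3: 0.7749. medium seeds: 0.543 < 0.7749 → exclude; stop.
Optimal diet: large seeds, forb seeds, small seeds — 3 of 4 types.

3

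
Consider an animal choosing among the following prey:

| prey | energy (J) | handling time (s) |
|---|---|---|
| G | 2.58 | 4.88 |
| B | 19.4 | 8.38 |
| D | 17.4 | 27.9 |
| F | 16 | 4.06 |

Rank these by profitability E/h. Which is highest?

Profitability E/h (J/s): G = 2.58/4.88 = 0.529, B = 19.4/8.38 = 2.32, D = 17.4/27.9 = 0.624, F = 16/4.06 = 3.94.
Ranked: F > B > D > G.

F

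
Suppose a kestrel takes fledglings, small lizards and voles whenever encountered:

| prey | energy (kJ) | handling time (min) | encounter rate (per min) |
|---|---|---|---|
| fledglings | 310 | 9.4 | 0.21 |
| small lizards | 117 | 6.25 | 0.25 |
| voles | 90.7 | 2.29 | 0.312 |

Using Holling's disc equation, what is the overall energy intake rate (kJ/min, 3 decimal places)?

23.357 kJ/min

R = Σλ_iE_i / (1 + Σλ_ih_i)
Numerator: 0.21×310 + 0.25×117 + 0.312×90.7 = 122.6
Denominator: 1 + 0.21×9.4 + 0.25×6.25 + 0.312×2.29 = 5.251
R = 122.6/5.251 = 23.36 kJ/min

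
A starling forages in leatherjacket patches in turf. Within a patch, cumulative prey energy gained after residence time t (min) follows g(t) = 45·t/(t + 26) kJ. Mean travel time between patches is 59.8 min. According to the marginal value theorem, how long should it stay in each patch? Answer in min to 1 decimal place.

Optimal t* satisfies g'(t*) = g(t*)/(T + t*).
g'(t) = 45·26/(t + 26)². Setting 45·26/(t+26)² = 45t/[(t+26)(59.8+t)] gives 26(59.8+t) = t(t+26), so t² = 26×59.8 = 1555.
t* = √1555 = 39.43 min.

39.4 min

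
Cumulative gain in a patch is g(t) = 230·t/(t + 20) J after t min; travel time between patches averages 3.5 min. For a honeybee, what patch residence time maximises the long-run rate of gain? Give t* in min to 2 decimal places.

8.37 min

Maximise g(t)/(T+t): set derivative to zero → g'(t)(T+t) = g(t).
g'(t) = 230·20/(t + 20)². Setting 230·20/(t+20)² = 230t/[(t+20)(3.5+t)] gives 20(3.5+t) = t(t+20), so t² = 20×3.5 = 70.
t* = √70 = 8.367 min.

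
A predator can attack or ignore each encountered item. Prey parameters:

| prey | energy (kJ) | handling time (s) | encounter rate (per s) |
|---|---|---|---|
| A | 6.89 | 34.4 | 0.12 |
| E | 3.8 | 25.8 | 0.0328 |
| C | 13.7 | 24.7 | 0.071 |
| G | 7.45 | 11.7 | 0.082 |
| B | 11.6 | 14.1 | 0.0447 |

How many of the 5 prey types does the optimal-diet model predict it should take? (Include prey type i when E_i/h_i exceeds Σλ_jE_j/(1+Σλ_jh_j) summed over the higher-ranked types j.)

E/h in descending order: B 0.823, G 0.637, C 0.555, A 0.2, E 0.147 kJ/s. The optimal diet is the largest prefix of this list for which every included type satisfies E_i/h_i > R on the types above it.
Rate on top 1: 0.3181. G: 0.637 > 0.3181 → include.
Rate on top 2: 0.4361. C: 0.555 > 0.4361 → include.
Rate on top 3: 0.484. A: 0.2 < 0.484 → exclude; stop.
Optimal diet: B, G, C — 3 of 5 types.

3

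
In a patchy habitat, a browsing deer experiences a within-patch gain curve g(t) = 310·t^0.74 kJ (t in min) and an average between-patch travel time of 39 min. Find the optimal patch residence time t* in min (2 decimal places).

111.00 min

Maximise g(t)/(T+t): set derivative to zero → g'(t)(T+t) = g(t).
g'(t) = 0.74·310·t^-0.26. Setting 0.74·310·t^-0.26 = 310·t^0.74/(39+t) gives 0.74(39+t) = t, so 0.26·t = 0.74×39.
t* = 0.74×39/0.26 = 111 min.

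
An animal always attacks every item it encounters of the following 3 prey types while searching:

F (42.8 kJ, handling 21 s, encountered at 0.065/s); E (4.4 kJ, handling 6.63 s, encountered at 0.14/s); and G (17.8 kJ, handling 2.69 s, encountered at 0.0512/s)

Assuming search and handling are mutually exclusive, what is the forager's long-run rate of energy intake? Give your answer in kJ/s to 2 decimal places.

R = Σλ_iE_i / (1 + Σλ_ih_i)
Numerator: 0.065×42.8 + 0.14×4.4 + 0.0512×17.8 = 4.309
Denominator: 1 + 0.065×21 + 0.14×6.63 + 0.0512×2.69 = 3.431
R = 4.309/3.431 = 1.256 kJ/s

1.26 kJ/s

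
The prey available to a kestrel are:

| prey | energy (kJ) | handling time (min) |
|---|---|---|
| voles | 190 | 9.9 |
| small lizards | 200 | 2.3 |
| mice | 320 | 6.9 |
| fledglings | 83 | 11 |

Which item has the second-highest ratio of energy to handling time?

In descending order of E/h:
small lizards: 200/2.3 = 87 kJ/min
mice: 320/6.9 = 46.4 kJ/min
voles: 190/9.9 = 19.2 kJ/min
fledglings: 83/11 = 7.55 kJ/min

mice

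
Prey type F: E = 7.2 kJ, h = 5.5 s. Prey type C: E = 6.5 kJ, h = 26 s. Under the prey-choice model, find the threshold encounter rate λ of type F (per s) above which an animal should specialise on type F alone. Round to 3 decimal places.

0.043 per s

At the threshold, the rate on type F alone equals the profitability of type C: λ·7.2/(1 + λ·5.5) = 6.5/26 = 0.25.
Rearranging, λ(7.2 − 0.25×5.5) = 0.25, so λ = 0.25/5.825 = 0.04292 per s.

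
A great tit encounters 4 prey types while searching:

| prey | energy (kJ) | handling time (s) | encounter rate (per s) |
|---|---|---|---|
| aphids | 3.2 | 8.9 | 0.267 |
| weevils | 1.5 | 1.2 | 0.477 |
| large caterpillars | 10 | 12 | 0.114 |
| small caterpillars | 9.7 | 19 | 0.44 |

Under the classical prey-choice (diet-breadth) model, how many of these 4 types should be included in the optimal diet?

2

Rank by E/h (kJ/s): weevils 1.25, large caterpillars 0.833, small caterpillars 0.511, aphids 0.36. Include each in turn until the next type's E/h falls below the running intake rate.
Rate on top 1: 0.455. large caterpillars: 0.833 > 0.455 → include.
Rate on top 2: 0.631. small caterpillars: 0.511 < 0.631 → exclude; stop.
Optimal diet: weevils, large caterpillars — 2 of 4 types.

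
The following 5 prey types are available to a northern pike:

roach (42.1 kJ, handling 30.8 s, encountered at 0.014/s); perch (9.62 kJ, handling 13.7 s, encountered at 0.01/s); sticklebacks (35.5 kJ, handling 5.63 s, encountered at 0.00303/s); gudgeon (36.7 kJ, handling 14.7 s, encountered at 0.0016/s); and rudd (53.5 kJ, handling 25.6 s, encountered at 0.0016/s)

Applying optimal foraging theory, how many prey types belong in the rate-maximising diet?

Rank by E/h (kJ/s): sticklebacks 6.31, gudgeon 2.5, rudd 2.09, roach 1.37, perch 0.702. Include each in turn until the next type's E/h falls below the running intake rate.
Rate on top 1: 0.1058. gudgeon: 2.5 > 0.1058 → include.
Rate on top 2: 0.1598. rudd: 2.09 > 0.1598 → include.
Rate on top 3: 0.2329. roach: 1.37 > 0.2329 → include.
Rate on top 4: 0.5561. perch: 0.702 > 0.5561 → include.
Optimal diet: sticklebacks, gudgeon, rudd, roach, perch — 5 of 5 types.

5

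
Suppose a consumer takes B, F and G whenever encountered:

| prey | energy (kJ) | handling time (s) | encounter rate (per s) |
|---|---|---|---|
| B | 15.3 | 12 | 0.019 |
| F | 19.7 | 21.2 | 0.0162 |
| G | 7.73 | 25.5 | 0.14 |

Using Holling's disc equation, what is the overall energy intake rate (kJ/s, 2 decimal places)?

Energy encountered per unit search time: 0.019×15.3 + 0.0162×19.7 + 0.14×7.73 = 1.692 kJ/s.
Handling time per unit search time: 0.019×12 + 0.0162×21.2 + 0.14×25.5 = 4.141.
Rate = 1.692/(1 + 4.141) = 0.3291 kJ/s.

0.33 kJ/s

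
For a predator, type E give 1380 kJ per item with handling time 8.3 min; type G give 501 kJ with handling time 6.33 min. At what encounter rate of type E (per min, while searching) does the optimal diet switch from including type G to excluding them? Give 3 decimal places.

0.109 per min

At the threshold, the rate on type E alone equals the profitability of type G: λ·1380/(1 + λ·8.3) = 501/6.33 = 79.15.
Rearranging, λ(1380 − 79.15×8.3) = 79.15, so λ = 79.15/723.1 = 0.1095 per min.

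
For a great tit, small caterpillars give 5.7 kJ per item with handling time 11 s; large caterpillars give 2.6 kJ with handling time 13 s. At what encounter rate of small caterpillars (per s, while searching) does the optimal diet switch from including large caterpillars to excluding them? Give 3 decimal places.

0.057 per s

Drop large caterpillars once their profitability E₂/h₂ falls below the rate achievable on small caterpillars alone: E₂/h₂ = λE₁/(1 + λh₁).
Solve for λ: λE₁h₂ = E₂(1 + λh₁) → λ(E₁h₂ − E₂h₁) = E₂ → λ = E₂/(E₁h₂ − E₂h₁).
λ = 2.6/(5.7×13 − 2.6×11) = 2.6/45.5 = 0.05714 per s.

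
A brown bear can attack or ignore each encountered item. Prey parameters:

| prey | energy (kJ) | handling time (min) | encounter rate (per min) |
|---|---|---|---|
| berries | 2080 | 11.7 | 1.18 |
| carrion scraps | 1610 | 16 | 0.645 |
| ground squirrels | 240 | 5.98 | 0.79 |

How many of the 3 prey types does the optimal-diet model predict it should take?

Profitabilities (E/h, kJ/min): berries 178, carrion scraps 101, ground squirrels 40.1. Add prey in this order while the next type's profitability exceeds the intake rate on those already taken.
Rate on top 1: 165.8. carrion scraps: 101 < 165.8 → exclude; stop.
Optimal diet: berries — 1 of 3 types.

1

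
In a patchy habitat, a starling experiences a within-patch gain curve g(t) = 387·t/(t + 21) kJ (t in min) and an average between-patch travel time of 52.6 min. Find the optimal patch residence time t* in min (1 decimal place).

33.2 min

Maximise g(t)/(T+t): set derivative to zero → g'(t)(T+t) = g(t).
g'(t) = 387·21/(t + 21)². Setting 387·21/(t+21)² = 387t/[(t+21)(52.6+t)] gives 21(52.6+t) = t(t+21), so t² = 21×52.6 = 1105.
t* = √1105 = 33.24 min.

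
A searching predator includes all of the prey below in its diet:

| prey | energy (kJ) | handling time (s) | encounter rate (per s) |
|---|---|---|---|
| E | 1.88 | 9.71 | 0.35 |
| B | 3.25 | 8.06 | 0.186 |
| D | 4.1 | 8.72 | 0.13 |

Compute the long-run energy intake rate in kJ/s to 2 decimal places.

R = (0.35×1.88 + 0.186×3.25 + 0.13×4.1) / (1 + 0.35×9.71 + 0.186×8.06 + 0.13×8.72) = 1.795/7.031 = 0.2554 kJ/s.

0.26 kJ/s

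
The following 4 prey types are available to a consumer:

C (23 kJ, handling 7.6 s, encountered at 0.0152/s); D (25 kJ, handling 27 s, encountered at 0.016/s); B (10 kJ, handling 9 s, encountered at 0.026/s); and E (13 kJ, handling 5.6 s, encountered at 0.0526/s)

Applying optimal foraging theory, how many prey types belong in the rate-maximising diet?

Profitabilities (E/h, kJ/s): C 3.03, E 2.32, B 1.11, D 0.926. Add prey in this order while the next type's profitability exceeds the intake rate on those already taken.
Rate on top 1: 0.3134. E: 2.32 > 0.3134 → include.
Rate on top 2: 0.7329. B: 1.11 > 0.7329 → include.
Rate on top 3: 0.7867. D: 0.926 > 0.7867 → include.
Optimal diet: C, E, B, D — 4 of 4 types.

4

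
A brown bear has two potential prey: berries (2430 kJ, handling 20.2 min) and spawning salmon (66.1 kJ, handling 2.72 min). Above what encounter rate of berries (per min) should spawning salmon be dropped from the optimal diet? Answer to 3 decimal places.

0.013 per min

The zero-one rule: include spawning salmon iff E₂/h₂ > λE₁/(1+λh₁). Equality gives the switch point.
λE₁h₂ = E₂ + λE₂h₁ ⇒ λ = E₂/(E₁h₂ − E₂h₁) = 66.1/(6610 − 1335) = 0.01253 per min.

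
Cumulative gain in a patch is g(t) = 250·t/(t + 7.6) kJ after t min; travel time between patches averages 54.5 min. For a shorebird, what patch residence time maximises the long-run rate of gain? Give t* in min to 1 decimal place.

By the marginal value theorem, leave when the instantaneous gain rate g'(t) equals the habitat-wide average g(t)/(T + t).
g'(t) = 250·7.6/(t + 7.6)². Setting 250·7.6/(t+7.6)² = 250t/[(t+7.6)(54.5+t)] gives 7.6(54.5+t) = t(t+7.6), so t² = 7.6×54.5 = 414.2.
t* = √414.2 = 20.35 min.

20.4 min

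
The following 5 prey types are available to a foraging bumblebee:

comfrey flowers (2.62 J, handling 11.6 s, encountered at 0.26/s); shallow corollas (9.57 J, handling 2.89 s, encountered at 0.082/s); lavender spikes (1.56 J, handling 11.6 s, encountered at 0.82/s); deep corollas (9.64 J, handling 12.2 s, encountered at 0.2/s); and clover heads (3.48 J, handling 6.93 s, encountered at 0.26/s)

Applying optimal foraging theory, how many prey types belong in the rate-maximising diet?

Rank by E/h (J/s): shallow corollas 3.31, deep corollas 0.79, clover heads 0.502, comfrey flowers 0.226, lavender spikes 0.134. Include each in turn until the next type's E/h falls below the running intake rate.
Rate on top 1: 0.6344. deep corollas: 0.79 > 0.6344 → include.
Rate on top 2: 0.7378. clover heads: 0.502 < 0.7378 → exclude; stop.
Optimal diet: shallow corollas, deep corollas — 2 of 5 types.

2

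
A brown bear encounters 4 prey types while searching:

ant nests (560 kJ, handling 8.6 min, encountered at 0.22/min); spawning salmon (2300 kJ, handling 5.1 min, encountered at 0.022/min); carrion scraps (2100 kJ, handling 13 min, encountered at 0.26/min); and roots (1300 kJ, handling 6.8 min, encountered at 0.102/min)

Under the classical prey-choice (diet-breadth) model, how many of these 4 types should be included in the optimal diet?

3

Rank by E/h (kJ/min): spawning salmon 451, roots 191, carrion scraps 162, ant nests 65.1. Include each in turn until the next type's E/h falls below the running intake rate.
Rate on top 1: 45.5. roots: 191 > 45.5 → include.
Rate on top 2: 101.5. carrion scraps: 162 > 101.5 → include.
Rate on top 3: 140.6. ant nests: 65.1 < 140.6 → exclude; stop.
Optimal diet: spawning salmon, roots, carrion scraps — 3 of 4 types.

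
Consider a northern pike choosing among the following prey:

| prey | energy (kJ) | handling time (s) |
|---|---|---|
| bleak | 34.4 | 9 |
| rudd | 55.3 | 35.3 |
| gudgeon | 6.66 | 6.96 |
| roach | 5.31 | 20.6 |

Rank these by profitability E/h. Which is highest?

Profitability E/h (kJ/s): bleak = 34.4/9 = 3.82, rudd = 55.3/35.3 = 1.57, gudgeon = 6.66/6.96 = 0.957, roach = 5.31/20.6 = 0.258.
Ranked: bleak > rudd > gudgeon > roach.

bleak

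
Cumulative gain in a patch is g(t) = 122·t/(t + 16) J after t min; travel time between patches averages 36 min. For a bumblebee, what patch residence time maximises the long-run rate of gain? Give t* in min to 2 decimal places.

Maximise g(t)/(T+t): set derivative to zero → g'(t)(T+t) = g(t).
g'(t) = 122·16/(t + 16)². Setting 122·16/(t+16)² = 122t/[(t+16)(36+t)] gives 16(36+t) = t(t+16), so t² = 16×36 = 576.
t* = √576 = 24 min.

24.00 min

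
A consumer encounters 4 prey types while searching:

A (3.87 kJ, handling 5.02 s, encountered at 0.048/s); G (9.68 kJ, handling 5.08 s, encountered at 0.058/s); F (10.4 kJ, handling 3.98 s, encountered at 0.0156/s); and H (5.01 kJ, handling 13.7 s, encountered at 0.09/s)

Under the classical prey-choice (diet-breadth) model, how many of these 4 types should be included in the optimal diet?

3

Profitabilities (E/h, kJ/s): F 2.61, G 1.91, A 0.771, H 0.366. Add prey in this order while the next type's profitability exceeds the intake rate on those already taken.
Rate on top 1: 0.1528. G: 1.91 > 0.1528 → include.
Rate on top 2: 0.5334. A: 0.771 > 0.5334 → include.
Rate on top 3: 0.5692. H: 0.366 < 0.5692 → exclude; stop.
Optimal diet: F, G, A — 3 of 4 types.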